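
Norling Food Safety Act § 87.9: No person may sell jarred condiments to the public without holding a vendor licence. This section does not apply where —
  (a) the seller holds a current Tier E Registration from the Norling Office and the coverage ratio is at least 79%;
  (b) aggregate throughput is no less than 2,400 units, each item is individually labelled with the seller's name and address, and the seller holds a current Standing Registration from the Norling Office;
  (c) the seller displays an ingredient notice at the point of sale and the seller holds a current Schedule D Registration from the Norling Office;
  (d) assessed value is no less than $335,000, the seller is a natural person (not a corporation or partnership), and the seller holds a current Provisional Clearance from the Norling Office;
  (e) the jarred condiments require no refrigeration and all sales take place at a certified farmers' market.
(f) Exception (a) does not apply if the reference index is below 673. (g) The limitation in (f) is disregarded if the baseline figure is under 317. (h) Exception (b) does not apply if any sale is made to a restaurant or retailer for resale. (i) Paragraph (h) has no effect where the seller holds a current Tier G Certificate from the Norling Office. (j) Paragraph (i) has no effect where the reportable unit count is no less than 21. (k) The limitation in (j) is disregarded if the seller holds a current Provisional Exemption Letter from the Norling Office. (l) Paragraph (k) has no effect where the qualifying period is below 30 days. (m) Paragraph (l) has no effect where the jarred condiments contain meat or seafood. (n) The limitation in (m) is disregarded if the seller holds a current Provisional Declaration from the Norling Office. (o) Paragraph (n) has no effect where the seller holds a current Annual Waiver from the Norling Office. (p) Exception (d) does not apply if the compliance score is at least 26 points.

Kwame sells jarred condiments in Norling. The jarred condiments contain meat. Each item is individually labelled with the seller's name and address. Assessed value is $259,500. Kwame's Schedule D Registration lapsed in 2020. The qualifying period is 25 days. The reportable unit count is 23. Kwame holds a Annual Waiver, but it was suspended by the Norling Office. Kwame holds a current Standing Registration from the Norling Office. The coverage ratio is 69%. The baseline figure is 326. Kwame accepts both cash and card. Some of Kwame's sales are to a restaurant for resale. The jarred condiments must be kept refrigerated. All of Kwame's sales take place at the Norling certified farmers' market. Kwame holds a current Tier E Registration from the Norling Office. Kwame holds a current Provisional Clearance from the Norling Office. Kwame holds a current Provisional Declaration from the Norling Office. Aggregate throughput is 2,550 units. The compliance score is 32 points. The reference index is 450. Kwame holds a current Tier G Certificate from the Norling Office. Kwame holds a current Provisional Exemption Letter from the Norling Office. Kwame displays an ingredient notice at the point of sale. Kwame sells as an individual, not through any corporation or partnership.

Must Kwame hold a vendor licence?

Exception (a) does not apply: the coverage ratio is 69%, short of 79%.
All of (b)'s requirements are met (aggregate throughput is 2,550 units, meeting the 2,400 units threshold; items are individually labelled; a current Standing Registration is held). But: (h) is engaged — some sales are to a restaurant for resale. (i) is engaged (a current Tier G Certificate is held), but is displaced by (j): (j) operates — the reportable unit count is 23, meeting the 21 threshold. (k) would limit (j) — a current Provisional Exemption Letter is held — but (l) sets (k) aside: (l) operates against (k): the qualifying period is 25 days, below the 30 days limit. (m) applies (the jarred condiments contain meat), but yields to (n): (n) is engaged — a current Provisional Declaration is held. (o) is not triggered (the Annual Waiver is not current), so (n) stands. Exception (b) does not apply.
Exception (c) fails — there is no Schedule D Registration in force.
Exception (d) requires that assessed value is no less than $335,000; but assessed value is $259,500, short of $335,000, so (d) is unavailable.
Exception (e) fails — the jarred condiments require refrigeration.
No exception displaces § 87.9.

Yes — Kwame must hold a vendor licence.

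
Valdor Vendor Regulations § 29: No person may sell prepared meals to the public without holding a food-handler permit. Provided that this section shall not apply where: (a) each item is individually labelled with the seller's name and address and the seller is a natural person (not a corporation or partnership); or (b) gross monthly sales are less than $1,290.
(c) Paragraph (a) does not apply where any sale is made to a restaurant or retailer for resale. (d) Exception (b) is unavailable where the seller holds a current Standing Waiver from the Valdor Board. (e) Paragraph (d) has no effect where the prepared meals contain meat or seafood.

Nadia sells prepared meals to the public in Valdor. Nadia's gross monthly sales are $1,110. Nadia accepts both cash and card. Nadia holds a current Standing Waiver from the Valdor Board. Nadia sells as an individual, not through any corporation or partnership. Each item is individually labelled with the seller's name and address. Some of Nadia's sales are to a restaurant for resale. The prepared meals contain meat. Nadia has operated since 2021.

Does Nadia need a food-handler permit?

Exception (a) is satisfied on its face — items are individually labelled; the seller is a natural person. But applying paragraph (c): (c) is engaged — some sales are to a restaurant for resale. (a) is therefore removed.
All of (b)'s requirements are met (gross monthly sales are $1,110, less than the $1,290 limit). Considering the limiting provisions: (d) operates (a current Standing Waiver is held), but is itself disapplied by (e): (e) applies — the prepared meals contain meat. So (b) applies.

No — exception (b) applies; Nadia is not required to hold a food-handler permit.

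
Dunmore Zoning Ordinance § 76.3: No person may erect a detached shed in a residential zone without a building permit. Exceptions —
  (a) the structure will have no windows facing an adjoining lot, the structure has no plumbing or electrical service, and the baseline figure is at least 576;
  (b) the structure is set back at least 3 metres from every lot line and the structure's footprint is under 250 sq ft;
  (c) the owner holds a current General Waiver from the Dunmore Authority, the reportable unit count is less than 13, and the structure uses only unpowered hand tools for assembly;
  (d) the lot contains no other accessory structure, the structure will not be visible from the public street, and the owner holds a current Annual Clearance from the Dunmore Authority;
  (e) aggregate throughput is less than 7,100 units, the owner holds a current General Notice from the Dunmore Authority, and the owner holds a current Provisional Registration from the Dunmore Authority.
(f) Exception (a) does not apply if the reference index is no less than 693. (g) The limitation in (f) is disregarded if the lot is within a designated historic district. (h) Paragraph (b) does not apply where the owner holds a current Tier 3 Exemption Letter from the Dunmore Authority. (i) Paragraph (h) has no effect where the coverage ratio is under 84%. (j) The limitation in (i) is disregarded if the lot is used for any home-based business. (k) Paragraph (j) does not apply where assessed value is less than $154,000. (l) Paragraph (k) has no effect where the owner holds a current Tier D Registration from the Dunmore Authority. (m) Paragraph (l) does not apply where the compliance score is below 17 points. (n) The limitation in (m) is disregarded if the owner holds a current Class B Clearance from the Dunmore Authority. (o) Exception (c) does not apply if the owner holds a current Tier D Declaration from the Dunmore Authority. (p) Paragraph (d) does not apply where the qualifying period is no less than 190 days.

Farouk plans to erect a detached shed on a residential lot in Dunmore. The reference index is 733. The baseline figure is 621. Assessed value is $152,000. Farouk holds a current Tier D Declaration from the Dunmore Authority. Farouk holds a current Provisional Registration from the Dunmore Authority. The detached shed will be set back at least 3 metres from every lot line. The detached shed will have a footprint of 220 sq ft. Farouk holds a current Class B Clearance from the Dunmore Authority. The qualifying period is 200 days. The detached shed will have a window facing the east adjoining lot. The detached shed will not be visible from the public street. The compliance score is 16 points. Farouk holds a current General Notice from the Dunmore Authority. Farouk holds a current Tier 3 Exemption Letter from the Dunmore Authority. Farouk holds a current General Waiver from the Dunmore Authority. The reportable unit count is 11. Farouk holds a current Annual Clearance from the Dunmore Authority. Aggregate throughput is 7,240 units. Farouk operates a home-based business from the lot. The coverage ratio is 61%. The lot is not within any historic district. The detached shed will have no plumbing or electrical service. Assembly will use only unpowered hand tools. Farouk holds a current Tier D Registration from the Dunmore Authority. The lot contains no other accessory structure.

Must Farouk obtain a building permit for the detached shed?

Exception (a) requires that the structure will have no windows facing an adjoining lot; but a window faces an adjoining lot, so (a) is unavailable.
Exception (b)'s conditions are all satisfied: the setback is at least 3 m on every side; the structure's footprint is 220 sq ft, under the 250 sq ft limit. But applying paragraphs (h)–(n): (h) operates against (b): a current Tier 3 Exemption Letter is held. (i) would limit (h) — the coverage ratio is 61%, under the 84% limit — but (j) sets (i) aside: (j) operates against (i): a home-based business operates on the lot. (k) applies (assessed value is $152,000, less than the $154,000 limit), but is itself disapplied by (l): (l) operates against (k): a current Tier D Registration is held. (m) would limit (l) — the compliance score is 16 points, below the 17 points limit — but (n) sets (m) aside: (n) operates against (m): a current Class B Clearance is held. (b) is therefore removed.
Exception (c)'s conditions are all satisfied: a current General Waiver is held; the reportable unit count is 11, less than the 13 limit; assembly uses only hand tools. However, paragraph (o) must be considered: (o) operates against (c): a current Tier D Declaration is held. So (c) is unavailable.
Exception (d)'s conditions are all satisfied: the lot has no other accessory structure; the structure will not be visible from the street; a current Annual Clearance is held. But applying paragraph (p): (p) operates against (d): the qualifying period is 200 days, meeting the 190 days threshold. (d) is therefore removed.
Exception (e) does not apply: aggregate throughput is 7,240 units, not less than 7,100 units.
None of the exceptions is available; § 76.3 applies in full.

Yes — Farouk must obtain a building permit.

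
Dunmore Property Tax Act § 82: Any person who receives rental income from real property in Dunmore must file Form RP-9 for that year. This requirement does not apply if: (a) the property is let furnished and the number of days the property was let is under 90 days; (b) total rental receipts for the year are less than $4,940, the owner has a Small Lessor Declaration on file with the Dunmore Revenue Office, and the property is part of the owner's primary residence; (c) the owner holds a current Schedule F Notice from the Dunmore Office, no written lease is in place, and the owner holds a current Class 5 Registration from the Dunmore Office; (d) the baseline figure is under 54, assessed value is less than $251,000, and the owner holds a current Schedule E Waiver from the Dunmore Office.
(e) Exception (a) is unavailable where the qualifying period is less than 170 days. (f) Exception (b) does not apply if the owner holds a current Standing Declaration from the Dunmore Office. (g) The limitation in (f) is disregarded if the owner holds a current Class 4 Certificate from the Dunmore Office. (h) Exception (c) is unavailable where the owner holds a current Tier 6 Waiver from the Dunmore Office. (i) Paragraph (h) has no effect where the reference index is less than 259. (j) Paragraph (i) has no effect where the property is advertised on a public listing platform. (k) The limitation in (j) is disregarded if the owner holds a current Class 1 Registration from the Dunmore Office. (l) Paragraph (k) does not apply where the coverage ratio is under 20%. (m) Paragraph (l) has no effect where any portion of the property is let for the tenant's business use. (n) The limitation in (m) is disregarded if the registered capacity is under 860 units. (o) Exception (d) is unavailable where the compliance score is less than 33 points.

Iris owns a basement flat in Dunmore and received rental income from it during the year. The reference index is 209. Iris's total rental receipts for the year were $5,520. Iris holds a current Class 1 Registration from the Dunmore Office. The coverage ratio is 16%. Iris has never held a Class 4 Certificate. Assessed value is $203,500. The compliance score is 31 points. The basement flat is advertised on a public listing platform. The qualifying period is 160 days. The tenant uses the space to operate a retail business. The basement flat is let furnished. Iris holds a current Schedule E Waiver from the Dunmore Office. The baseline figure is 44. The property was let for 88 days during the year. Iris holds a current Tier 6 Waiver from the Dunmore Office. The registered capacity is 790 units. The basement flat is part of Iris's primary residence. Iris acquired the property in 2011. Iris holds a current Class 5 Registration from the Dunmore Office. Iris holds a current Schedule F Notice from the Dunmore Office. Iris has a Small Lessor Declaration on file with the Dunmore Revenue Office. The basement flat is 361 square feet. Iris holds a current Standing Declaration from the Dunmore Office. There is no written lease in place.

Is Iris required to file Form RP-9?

Yes — Iris must file Form RP-9.

Exception (a)'s conditions are all satisfied: the property is let furnished; the number of days the property was let is 88 days, under the 90 days limit. However, paragraph (e) must be considered: (e) is engaged — the qualifying period is 160 days, less than the 170 days limit. (a) is therefore removed.
Exception (b) requires that total rental receipts for the year are less than $4,940; but total rental receipts for the year are $5,520, not less than $4,940, so (b) is unavailable.
Exception (c): a current Schedule F Notice is held; there is no written lease; a current Class 5 Registration is held — every condition holds. Turning to paragraphs (h)–(n): (h) operates against (c): a current Tier 6 Waiver is held. (i) would limit (h) — the reference index is 209, less than the 259 limit — but (j) sets (i) aside: (j) is engaged — the property is publicly advertised. (k) operates (a current Class 1 Registration is held), but is itself disapplied by (l): (l) operates — the coverage ratio is 16%, under the 20% limit. (m) applies (the space is let for business use), but is itself disapplied by (n): (n) applies — the registered capacity is 790 units, under the 860 units limit. Exception (c) does not apply.
Exception (d) is satisfied on its face — the baseline figure is 44, under the 54 limit; assessed value is $203,500, less than the $251,000 limit; a current Schedule E Waiver is held. But applying paragraph (o): (o) operates against (d): the compliance score is 31 points, less than the 33 points limit. Exception (d) does not apply.
No exception applies. The general rule governs.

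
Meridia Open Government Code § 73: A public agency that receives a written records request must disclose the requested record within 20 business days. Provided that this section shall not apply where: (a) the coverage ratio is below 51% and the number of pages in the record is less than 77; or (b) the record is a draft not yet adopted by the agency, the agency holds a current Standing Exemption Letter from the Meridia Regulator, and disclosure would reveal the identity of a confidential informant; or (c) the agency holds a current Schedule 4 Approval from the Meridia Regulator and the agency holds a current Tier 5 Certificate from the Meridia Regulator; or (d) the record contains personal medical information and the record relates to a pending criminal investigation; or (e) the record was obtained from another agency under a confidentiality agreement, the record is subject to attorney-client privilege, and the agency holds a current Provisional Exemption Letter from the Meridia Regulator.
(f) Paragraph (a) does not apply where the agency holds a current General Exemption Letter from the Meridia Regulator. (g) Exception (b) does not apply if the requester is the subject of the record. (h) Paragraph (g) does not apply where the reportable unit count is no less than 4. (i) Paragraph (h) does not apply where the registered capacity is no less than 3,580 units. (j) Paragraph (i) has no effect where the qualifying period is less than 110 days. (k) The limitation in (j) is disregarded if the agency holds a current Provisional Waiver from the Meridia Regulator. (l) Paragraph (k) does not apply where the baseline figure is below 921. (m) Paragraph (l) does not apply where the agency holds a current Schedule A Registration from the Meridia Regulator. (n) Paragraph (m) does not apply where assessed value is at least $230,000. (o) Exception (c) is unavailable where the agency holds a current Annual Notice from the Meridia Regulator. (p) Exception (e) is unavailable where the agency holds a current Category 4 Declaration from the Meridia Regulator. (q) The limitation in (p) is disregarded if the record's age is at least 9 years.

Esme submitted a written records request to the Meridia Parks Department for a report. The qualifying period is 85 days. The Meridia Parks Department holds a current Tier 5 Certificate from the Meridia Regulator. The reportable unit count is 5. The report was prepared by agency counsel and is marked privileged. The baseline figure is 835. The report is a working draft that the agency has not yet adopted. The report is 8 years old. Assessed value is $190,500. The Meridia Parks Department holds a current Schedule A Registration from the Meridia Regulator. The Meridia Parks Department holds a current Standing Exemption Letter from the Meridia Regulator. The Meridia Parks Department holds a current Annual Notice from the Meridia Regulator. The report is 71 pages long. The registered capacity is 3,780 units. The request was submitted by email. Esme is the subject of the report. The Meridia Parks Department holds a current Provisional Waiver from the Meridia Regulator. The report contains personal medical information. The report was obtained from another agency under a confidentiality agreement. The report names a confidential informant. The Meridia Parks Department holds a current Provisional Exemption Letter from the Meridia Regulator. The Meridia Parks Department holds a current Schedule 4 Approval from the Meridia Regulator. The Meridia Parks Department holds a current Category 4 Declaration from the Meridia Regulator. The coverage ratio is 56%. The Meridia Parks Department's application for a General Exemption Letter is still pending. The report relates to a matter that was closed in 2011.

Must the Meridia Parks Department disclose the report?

Yes — the Meridia Parks Department must disclose the report.

Exception (a) requires that the coverage ratio is below 51%; but the coverage ratio is 56%, not below 51%, so (a) is unavailable.
Exception (b)'s conditions are all satisfied: the report is an unadopted draft; a current Standing Exemption Letter is held; the report names a confidential informant. But applying paragraphs (g)–(n): (g) operates against (b): Esme is the subject of the report. (h) would limit (g) — the reportable unit count is 5, meeting the 4 threshold — but (i) sets (h) aside: (i) operates — the registered capacity is 3,780 units, meeting the 3,580 units threshold. (j) would limit (i) — the qualifying period is 85 days, less than the 110 days limit — but (k) sets (j) aside: (k) is engaged — a current Provisional Waiver is held. (l) is engaged (the baseline figure is 835, below the 921 limit), but is overridden by (m): (m) operates — a current Schedule A Registration is held. (n) is not triggered (assessed value is $190,500, short of $230,000), so (m) stands. Exception (b) does not apply.
Exception (c)'s conditions are all satisfied: a current Schedule 4 Approval is held; a current Tier 5 Certificate is held. But: (o) is triggered — a current Annual Notice is held. Exception (c) does not apply.
Exception (d) requires that the record relates to a pending criminal investigation; but the report relates to a closed matter, so (d) is unavailable.
All of (e)'s requirements are met (the report was obtained under a confidentiality agreement; the report is privileged; a current Provisional Exemption Letter is held). But applying paragraphs (p)–(q): (p) operates against (e): a current Category 4 Declaration is held. (q), which would lift (p), is not engaged — the record's age is 8 years, short of 9 years. Exception (e) does not apply.
No exception displaces § 73.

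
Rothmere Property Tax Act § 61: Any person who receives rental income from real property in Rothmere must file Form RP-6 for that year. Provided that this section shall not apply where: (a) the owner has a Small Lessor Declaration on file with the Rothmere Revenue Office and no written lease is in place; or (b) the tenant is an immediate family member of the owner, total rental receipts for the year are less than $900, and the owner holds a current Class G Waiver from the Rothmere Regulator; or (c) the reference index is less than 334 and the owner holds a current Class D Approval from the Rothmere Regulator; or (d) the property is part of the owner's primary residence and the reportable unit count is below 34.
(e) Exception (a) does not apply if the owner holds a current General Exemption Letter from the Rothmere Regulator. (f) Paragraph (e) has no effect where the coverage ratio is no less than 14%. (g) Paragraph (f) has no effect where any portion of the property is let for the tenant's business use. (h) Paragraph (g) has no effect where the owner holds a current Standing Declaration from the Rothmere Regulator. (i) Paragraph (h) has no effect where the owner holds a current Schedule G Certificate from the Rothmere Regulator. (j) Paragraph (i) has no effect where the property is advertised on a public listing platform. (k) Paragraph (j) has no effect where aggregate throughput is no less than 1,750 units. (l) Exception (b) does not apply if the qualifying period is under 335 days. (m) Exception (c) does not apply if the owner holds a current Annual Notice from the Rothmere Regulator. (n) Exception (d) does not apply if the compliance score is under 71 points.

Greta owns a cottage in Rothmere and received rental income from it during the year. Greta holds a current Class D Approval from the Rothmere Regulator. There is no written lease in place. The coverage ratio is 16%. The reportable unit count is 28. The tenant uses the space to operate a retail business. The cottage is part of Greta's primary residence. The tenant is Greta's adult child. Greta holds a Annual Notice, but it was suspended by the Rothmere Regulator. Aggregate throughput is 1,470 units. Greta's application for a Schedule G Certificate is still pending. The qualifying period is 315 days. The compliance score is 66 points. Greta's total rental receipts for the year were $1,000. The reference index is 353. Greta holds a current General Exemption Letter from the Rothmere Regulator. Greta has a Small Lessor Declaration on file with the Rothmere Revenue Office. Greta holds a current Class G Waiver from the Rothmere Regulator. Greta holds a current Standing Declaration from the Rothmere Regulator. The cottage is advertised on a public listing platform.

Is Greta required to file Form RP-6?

All of (a)'s requirements are met (a Small Lessor Declaration is on file; there is no written lease). Under paragraphs (e)–(k): (e) applies (a current General Exemption Letter is held), but yields to (f): (f) operates against (e): the coverage ratio is 16%, meeting the 14% threshold. (g) would limit (f) — the space is let for business use — but (h) sets (g) aside: (h) operates — a current Standing Declaration is held. (i), which would lift (h), does not operate here — the Schedule G Certificate is not current. So (a) applies.
Exception (b) does not apply: total rental receipts for the year are $1,000, not less than $900.
Exception (c) requires that the reference index is less than 334; but the reference index is 353, not less than 334, so (c) is unavailable.
All of (d)'s requirements are met (the cottage is part of the primary residence; the reportable unit count is 28, below the 34 limit). But applying paragraph (n): (n) is triggered — the compliance score is 66 points, under the 71 points limit. Exception (d) does not apply.

No — exception (a) applies; Greta is not required to file Form RP-6.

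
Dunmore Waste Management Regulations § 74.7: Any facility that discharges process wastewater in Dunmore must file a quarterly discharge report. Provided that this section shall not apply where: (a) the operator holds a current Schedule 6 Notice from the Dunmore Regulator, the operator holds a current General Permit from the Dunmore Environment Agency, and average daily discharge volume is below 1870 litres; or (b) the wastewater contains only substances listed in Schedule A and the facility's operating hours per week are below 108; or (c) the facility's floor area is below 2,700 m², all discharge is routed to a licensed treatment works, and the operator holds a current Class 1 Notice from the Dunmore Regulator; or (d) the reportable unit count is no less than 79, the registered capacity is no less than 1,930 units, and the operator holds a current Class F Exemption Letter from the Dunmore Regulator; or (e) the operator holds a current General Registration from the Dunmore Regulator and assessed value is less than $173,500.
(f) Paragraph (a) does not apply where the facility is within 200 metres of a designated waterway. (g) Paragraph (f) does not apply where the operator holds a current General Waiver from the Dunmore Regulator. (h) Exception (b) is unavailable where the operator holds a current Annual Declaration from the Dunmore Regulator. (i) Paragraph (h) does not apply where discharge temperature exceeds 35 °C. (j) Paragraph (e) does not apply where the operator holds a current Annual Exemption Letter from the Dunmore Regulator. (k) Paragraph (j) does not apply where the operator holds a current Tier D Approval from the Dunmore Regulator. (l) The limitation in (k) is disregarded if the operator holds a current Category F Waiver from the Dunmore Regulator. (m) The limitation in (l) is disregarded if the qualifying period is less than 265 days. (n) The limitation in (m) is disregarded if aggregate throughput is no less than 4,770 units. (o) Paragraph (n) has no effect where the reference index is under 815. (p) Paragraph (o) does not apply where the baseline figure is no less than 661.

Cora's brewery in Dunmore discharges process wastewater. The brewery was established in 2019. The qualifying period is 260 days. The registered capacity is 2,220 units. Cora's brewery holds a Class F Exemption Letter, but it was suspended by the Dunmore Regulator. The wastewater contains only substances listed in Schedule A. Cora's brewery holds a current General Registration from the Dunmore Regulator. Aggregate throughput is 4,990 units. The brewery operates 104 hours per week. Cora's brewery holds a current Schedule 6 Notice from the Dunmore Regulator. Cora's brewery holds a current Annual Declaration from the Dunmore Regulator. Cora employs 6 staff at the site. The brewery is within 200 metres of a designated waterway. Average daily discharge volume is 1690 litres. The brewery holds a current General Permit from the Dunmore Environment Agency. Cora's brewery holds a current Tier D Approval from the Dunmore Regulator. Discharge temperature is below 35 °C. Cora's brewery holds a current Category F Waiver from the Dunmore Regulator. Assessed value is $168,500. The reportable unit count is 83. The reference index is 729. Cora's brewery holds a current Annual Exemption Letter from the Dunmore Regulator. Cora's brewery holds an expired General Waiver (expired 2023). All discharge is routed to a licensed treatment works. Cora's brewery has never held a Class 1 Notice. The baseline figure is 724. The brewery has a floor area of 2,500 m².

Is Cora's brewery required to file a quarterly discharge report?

Exception (a): a current Schedule 6 Notice is held; a current General Permit is held; average daily discharge volume is 1690 litres, below the 1870 litres limit — every condition holds. Turning to paragraphs (f)–(g): (f) operates against (a): the brewery is within 200 m of a designated waterway. (g) is inapplicable (there is no General Waiver in force), so (f) stands. Exception (a) does not apply.
Exception (b): the wastewater is Schedule-A-only; the facility's operating hours per week are 104, below the 108 limit — every condition holds. But: (h) is engaged — a current Annual Declaration is held. (i) does not operate here (discharge temperature is below 35 °C), so (h) stands. (b) is therefore removed.
Exception (c) fails — there is no Class 1 Notice in force.
Exception (d) does not apply: no current Class F Exemption Letter is held.
Exception (e) is satisfied on its face — a current General Registration is held; assessed value is $168,500, less than the $173,500 limit. But applying paragraphs (j)–(p): (j) operates — a current Annual Exemption Letter is held. (k) applies (a current Tier D Approval is held), but yields to (l): (l) operates against (k): a current Category F Waiver is held. (m) operates (the qualifying period is 260 days, less than the 265 days limit), but is displaced by (n): (n) operates — aggregate throughput is 4,990 units, meeting the 4,770 units threshold. (o) applies (the reference index is 729, under the 815 limit), but is set aside by (p): (p) is triggered — the baseline figure is 724, meeting the 661 threshold. (e) is therefore removed.
No exception displaces § 74.7.

Yes — Cora's brewery must file a quarterly discharge report.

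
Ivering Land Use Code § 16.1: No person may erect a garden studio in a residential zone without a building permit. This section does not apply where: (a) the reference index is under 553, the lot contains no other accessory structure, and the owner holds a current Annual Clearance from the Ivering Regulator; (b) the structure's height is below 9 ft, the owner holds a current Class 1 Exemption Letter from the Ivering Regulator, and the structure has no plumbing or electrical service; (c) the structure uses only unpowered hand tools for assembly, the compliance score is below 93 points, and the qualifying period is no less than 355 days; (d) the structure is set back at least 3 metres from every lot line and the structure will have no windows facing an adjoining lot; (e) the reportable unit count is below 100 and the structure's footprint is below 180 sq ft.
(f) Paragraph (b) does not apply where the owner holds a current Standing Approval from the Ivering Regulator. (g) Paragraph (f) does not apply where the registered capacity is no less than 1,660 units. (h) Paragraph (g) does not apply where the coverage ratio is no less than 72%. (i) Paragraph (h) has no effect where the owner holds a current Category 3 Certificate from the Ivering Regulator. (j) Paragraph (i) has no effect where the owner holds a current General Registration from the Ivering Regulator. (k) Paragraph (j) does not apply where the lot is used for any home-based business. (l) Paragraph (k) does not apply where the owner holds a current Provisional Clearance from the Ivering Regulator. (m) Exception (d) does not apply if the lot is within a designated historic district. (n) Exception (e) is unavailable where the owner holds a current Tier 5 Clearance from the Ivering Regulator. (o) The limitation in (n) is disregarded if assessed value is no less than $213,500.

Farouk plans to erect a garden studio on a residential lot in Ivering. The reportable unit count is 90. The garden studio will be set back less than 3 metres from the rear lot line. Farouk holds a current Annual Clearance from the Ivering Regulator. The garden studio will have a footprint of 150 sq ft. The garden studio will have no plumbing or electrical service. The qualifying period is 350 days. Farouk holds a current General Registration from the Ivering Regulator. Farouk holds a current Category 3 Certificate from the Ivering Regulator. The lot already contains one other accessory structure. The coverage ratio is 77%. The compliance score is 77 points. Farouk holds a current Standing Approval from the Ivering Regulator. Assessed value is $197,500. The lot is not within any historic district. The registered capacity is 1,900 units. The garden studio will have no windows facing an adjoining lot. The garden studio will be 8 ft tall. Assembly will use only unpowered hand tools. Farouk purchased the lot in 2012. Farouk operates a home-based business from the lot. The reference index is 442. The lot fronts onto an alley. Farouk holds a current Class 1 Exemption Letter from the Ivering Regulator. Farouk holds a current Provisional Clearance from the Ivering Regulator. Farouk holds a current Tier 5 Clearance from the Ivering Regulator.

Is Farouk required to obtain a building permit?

Yes — Farouk must obtain a building permit.

Exception (a) does not apply: the lot already has another accessory structure.
Exception (b)'s conditions are all satisfied: the structure's height is 8 ft, below the 9 ft limit; a current Class 1 Exemption Letter is held; there is no plumbing or electrical service. Turning to paragraphs (f)–(l): (f) operates — a current Standing Approval is held. (g) operates (the registered capacity is 1,900 units, meeting the 1,660 units threshold), but yields to (h): (h) is engaged — the coverage ratio is 77%, meeting the 72% threshold. (i) would limit (h) — a current Category 3 Certificate is held — but (j) sets (i) aside: (j) operates — a current General Registration is held. (k) operates (a home-based business operates on the lot), but is displaced by (l): (l) is triggered — a current Provisional Clearance is held. Exception (b) does not apply.
Exception (c) requires that the qualifying period is no less than 355 days; but the qualifying period is 350 days, short of 355 days, so (c) is unavailable.
Exception (d) requires that the structure is set back at least 3 metres from every lot line; but the rear setback is under 3 m, so (d) is unavailable.
Exception (e): the reportable unit count is 90, below the 100 limit; the structure's footprint is 150 sq ft, below the 180 sq ft limit — every condition holds. But applying paragraphs (n)–(o): (n) is triggered — a current Tier 5 Clearance is held. (o), which would lift (n), is inapplicable — assessed value is $197,500, short of $213,500. (e) is therefore removed.
Every exception is unavailable, so the rule governs.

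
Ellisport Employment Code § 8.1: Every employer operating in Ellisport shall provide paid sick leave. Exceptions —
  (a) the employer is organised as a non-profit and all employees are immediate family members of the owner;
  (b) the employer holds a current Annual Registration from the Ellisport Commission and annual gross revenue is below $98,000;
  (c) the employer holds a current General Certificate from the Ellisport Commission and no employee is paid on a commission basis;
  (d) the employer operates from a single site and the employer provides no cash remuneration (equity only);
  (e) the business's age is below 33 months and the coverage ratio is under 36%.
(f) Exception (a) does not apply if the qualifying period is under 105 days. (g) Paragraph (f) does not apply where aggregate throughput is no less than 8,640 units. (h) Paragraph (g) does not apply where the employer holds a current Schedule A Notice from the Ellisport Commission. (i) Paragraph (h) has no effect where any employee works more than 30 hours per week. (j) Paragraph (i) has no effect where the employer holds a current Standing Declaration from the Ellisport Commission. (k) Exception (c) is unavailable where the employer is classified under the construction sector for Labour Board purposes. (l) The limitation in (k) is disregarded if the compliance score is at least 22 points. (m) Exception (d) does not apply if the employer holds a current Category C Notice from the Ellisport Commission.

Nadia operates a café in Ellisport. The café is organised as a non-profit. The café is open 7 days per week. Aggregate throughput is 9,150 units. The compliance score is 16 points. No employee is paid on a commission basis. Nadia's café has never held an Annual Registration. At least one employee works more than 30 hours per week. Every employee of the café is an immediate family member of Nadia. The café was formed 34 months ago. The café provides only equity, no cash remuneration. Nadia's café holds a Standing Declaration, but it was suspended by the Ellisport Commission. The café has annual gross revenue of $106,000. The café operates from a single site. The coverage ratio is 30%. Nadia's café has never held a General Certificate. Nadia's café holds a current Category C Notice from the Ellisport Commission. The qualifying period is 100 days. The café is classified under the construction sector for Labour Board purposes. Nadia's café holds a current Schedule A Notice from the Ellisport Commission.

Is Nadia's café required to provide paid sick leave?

No — exception (a) applies; Nadia's café is not required to provide paid sick leave.

Exception (a)'s conditions are all satisfied: the employer is a non-profit; every employee is an immediate family member. Under paragraphs (f)–(j): (f) is triggered (the qualifying period is 100 days, under the 105 days limit), but is overridden by (g): (g) operates against (f): aggregate throughput is 9,150 units, meeting the 8,640 units threshold. (h) would limit (g) — a current Schedule A Notice is held — but (i) sets (h) aside: (i) applies — at least one employee exceeds 30 hours/week. (j) is inapplicable (there is no Standing Declaration in force), so (i) stands. So (a) applies.
Exception (b) fails — there is no Annual Registration in force.
Exception (c) requires that the employer holds a current General Certificate from the Ellisport Commission; but there is no General Certificate in force, so (c) is unavailable.
Exception (d)'s conditions are all satisfied: the employer operates from a single site; remuneration is equity-only. Turning to paragraph (m): (m) is engaged — a current Category C Notice is held. (d) is therefore removed.
Exception (e) requires that the business's age is below 33 months; but the business's age is 34 months, not below 33 months, so (e) is unavailable.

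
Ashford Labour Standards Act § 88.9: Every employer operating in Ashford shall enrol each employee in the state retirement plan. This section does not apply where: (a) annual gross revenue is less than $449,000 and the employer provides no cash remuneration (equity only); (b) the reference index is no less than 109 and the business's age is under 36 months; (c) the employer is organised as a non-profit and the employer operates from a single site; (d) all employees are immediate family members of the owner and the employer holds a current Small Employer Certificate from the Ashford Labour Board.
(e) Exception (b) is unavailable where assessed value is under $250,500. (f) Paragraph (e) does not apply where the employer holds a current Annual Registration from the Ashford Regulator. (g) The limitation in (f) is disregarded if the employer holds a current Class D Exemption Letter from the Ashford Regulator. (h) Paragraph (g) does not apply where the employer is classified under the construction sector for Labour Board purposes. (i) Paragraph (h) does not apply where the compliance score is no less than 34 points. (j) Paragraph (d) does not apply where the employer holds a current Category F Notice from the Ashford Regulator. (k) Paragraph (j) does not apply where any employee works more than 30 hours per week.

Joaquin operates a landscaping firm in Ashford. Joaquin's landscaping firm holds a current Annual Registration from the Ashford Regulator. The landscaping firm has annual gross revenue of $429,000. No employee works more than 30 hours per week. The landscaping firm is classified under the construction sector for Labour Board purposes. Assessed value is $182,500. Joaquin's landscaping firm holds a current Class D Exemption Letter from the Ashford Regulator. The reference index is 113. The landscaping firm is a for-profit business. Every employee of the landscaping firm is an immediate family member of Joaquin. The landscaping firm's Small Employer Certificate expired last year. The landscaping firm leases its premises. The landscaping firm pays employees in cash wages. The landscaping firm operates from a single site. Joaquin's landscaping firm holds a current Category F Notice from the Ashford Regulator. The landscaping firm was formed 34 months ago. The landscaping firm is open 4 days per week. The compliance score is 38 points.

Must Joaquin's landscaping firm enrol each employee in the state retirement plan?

Yes — Joaquin's landscaping firm must enrol each employee in the state retirement plan.

Exception (a) fails — employees are paid cash wages.
Exception (b) is satisfied on its face — the reference index is 113, meeting the 109 threshold; the business's age is 34 months, under the 36 months limit. However, paragraphs (e)–(i) must be considered: (e) operates against (b): assessed value is $182,500, under the $250,500 limit. (f) operates (a current Annual Registration is held), but is itself disapplied by (g): (g) applies — a current Class D Exemption Letter is held. (h) would limit (g) — the landscaping firm is classified under the construction sector — but (i) sets (h) aside: (i) applies — the compliance score is 38 points, meeting the 34 points threshold. So (b) is unavailable.
Exception (c) does not apply: the employer is for-profit.
Exception (d) does not apply: the Small Employer Certificate has expired.
No exception is made out. Joaquin's landscaping firm falls within the general rule.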